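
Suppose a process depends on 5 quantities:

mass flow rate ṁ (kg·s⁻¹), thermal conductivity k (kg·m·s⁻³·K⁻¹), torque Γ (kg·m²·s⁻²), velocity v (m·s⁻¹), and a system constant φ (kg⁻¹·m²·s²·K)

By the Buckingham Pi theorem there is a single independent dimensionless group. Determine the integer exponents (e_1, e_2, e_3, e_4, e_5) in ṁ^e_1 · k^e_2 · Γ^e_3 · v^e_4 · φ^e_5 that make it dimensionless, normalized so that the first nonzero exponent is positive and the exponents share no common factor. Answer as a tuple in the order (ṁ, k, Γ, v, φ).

(2, 1, -2, 1, 1)

M: e_1·(1) + e_2·(1) + e_3·(1) + e_4·(0) + e_5·(-1) = 0
L: e_1·(0) + e_2·(1) + e_3·(2) + e_4·(1) + e_5·(2) = 0
T: e_1·(-1) + e_2·(-3) + e_3·(-2) + e_4·(-1) + e_5·(2) = 0
Θ: e_1·(0) + e_2·(-1) + e_3·(0) + e_4·(0) + e_5·(1) = 0
Solving this homogeneous linear system for the smallest-integer solution (first nonzero entry positive) gives (2, 1, -2, 1, 1).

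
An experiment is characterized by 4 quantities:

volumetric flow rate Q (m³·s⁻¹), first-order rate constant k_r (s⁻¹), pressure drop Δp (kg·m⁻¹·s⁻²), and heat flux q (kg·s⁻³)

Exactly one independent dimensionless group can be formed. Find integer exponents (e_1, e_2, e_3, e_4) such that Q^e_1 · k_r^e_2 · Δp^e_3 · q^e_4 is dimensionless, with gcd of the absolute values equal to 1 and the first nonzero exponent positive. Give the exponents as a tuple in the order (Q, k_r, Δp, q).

M: e_1·(0) + e_2·(0) + e_3·(1) + e_4·(1) = 0
L: e_1·(3) + e_2·(0) + e_3·(-1) + e_4·(0) = 0
T: e_1·(-1) + e_2·(-1) + e_3·(-2) + e_4·(-3) = 0
Solving this homogeneous linear system for the smallest-integer solution (first nonzero entry positive) gives (1, 2, 3, -3).

(1, 2, 3, -3)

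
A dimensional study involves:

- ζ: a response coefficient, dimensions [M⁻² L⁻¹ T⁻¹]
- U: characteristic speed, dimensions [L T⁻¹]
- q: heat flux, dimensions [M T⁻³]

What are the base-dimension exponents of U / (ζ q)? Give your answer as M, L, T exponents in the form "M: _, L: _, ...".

Collect each base-dimension exponent across the product:
  M: −(-2) + (0) − (1) = 1
  L: −(-1) + (1) − (0) = 2
  T: −(-1) + (-1) − (-3) = 3
So the dimensions are [M L² T³].

M: 1, L: 2, T: 3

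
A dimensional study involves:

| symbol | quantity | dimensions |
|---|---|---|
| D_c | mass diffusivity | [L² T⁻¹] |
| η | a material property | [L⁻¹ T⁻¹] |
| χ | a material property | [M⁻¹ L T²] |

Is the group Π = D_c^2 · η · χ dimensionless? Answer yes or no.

Sum the exponent of each base dimension across the product:
  M: 2·[D_c]_M + [η]_M + [χ]_M = 2·(0) + (0) + (-1) = -1
  L: 2·[D_c]_L + [η]_L + [χ]_L = 2·(2) + (-1) + (1) = 4
  T: 2·[D_c]_T + [η]_T + [χ]_T = 2·(-1) + (-1) + (2) = -1
Net dimensions [M⁻¹ L⁴ T⁻¹] ≠ [1] — not dimensionless.

no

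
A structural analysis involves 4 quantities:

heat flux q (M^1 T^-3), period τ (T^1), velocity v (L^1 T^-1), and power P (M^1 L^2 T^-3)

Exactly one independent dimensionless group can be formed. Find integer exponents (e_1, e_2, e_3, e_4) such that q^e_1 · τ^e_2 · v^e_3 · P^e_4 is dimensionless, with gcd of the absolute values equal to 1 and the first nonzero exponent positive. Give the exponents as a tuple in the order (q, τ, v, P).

M: e_1·(1) + e_2·(0) + e_3·(0) + e_4·(1) = 0
L: e_1·(0) + e_2·(0) + e_3·(1) + e_4·(2) = 0
T: e_1·(-3) + e_2·(1) + e_3·(-1) + e_4·(-3) = 0
Solving this homogeneous linear system for the smallest-integer solution (first nonzero entry positive) gives (1, 2, 2, -1).

(1, 2, 2, -1)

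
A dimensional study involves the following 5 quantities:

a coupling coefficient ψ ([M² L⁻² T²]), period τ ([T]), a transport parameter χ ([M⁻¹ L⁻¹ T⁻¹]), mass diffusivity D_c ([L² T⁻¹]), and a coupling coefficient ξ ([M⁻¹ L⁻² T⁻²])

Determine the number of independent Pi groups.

There are 5 variables and 3 base dimensions (M, L, T).
The dimension matrix has rank 3.
Independent dimensionless groups: 5 − 3 = 2.

2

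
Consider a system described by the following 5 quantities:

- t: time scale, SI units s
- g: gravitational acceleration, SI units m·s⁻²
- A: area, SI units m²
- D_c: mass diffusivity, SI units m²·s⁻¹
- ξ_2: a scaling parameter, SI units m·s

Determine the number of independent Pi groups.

There are 5 variables and 2 base dimensions (L, T).
The dimension matrix has rank 2.
Independent dimensionless groups: 5 − 2 = 3.

3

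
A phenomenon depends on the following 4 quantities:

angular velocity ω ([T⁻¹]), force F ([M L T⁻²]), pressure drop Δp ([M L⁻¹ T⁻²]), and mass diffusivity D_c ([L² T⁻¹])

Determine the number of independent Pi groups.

There are 4 variables and 3 base dimensions (M, L, T).
The dimension matrix has rank 3.
Independent dimensionless groups: 4 − 3 = 1.

1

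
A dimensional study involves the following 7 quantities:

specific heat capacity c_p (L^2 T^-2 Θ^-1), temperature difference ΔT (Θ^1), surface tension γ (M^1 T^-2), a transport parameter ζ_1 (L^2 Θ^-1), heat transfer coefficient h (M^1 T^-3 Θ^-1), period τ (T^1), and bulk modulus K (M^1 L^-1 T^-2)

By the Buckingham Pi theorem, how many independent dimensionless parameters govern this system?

There are 7 variables and 4 base dimensions (M, L, T, Θ).
The dimension matrix has rank 4.
Independent dimensionless groups: 7 − 4 = 3.

3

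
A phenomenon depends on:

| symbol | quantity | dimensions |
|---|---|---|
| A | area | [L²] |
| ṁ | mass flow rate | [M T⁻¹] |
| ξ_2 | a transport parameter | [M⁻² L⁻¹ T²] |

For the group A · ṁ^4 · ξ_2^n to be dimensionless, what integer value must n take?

Balance the M exponent: (-2)·n from ξ_2, plus (0) + 4·(1) = 4 from the rest, must sum to zero.
-2n + 4 = 0, so n = 2.

2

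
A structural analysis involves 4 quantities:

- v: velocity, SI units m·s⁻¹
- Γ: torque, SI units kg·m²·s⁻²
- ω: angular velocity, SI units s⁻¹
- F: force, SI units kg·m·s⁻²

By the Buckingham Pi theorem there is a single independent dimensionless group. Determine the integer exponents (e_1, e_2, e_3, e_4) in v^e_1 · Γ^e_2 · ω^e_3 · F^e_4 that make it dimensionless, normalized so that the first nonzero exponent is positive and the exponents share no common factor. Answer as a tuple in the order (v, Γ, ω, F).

M: e_1·(0) + e_2·(1) + e_3·(0) + e_4·(1) = 0
L: e_1·(1) + e_2·(2) + e_3·(0) + e_4·(1) = 0
T: e_1·(-1) + e_2·(-2) + e_3·(-1) + e_4·(-2) = 0
Solving this homogeneous linear system for the smallest-integer solution (first nonzero entry positive) gives (1, -1, -1, 1).

(1, -1, -1, 1)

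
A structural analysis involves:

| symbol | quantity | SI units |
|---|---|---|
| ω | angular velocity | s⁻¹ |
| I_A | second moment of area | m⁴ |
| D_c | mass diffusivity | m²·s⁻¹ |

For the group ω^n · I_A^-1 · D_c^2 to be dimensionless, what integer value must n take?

Balance the T exponent: (-1)·n from ω, plus −(0) + 2·(-1) = -2 from the rest, must sum to zero.
−n − 2 = 0, so n = -2.

-2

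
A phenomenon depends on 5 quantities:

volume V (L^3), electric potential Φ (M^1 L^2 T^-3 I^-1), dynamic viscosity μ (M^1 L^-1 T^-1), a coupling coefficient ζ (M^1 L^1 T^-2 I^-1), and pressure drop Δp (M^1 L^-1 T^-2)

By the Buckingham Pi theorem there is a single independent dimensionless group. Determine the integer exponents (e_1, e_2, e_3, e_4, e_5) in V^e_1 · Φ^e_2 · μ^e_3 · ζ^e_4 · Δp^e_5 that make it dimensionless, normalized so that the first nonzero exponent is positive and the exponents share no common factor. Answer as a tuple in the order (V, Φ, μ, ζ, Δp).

M: e_1·(0) + e_2·(1) + e_3·(1) + e_4·(1) + e_5·(1) = 0
L: e_1·(3) + e_2·(2) + e_3·(-1) + e_4·(1) + e_5·(-1) = 0
T: e_1·(0) + e_2·(-3) + e_3·(-1) + e_4·(-2) + e_5·(-2) = 0
I: e_1·(0) + e_2·(-1) + e_3·(0) + e_4·(-1) + e_5·(0) = 0
Solving this homogeneous linear system for the smallest-integer solution (first nonzero entry positive) gives (1, -3, -3, 3, 3).

(1, -3, -3, 3, 3)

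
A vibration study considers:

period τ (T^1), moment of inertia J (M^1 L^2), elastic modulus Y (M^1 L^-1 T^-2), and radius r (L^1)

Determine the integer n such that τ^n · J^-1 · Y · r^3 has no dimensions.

2

Balance the T exponent: (1)·n from τ, plus −(0) + (-2) + 3·(0) = -2 from the rest, must sum to zero.
n − 2 = 0, so n = 2.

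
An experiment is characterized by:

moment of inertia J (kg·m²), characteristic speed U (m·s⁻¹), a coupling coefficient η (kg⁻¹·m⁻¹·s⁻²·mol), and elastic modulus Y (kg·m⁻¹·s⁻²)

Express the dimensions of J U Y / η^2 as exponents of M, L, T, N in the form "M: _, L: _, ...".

Collect each base-dimension exponent across the product:
  M: (1) + (0) − 2·(-1) + (1) = 4
  L: (2) + (1) − 2·(-1) + (-1) = 4
  T: (0) + (-1) − 2·(-2) + (-2) = 1
  N: (0) + (0) − 2·(1) + (0) = -2
So the dimensions are [M⁴ L⁴ T N⁻²].

M: 4, L: 4, T: 1, N: -2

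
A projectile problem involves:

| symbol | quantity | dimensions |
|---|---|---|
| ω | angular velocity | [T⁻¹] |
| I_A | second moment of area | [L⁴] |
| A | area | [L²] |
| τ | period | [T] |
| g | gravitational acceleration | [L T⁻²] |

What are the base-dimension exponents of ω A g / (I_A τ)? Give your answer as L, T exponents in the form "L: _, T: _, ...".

L: -1, T: -4

Collect each base-dimension exponent across the product:
  L: (0) − (4) + (2) − (0) + (1) = -1
  T: (-1) − (0) + (0) − (1) + (-2) = -4
So the dimensions are [L⁻¹ T⁻⁴].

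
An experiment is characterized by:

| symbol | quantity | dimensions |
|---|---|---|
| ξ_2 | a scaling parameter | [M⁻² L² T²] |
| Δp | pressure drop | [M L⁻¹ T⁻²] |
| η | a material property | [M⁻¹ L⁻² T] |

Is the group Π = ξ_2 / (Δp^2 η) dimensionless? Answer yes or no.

Sum the exponent of each base dimension across the product:
  M: [ξ_2]_M − 2·[Δp]_M − [η]_M = (-2) − 2·(1) − (-1) = -3
  L: [ξ_2]_L − 2·[Δp]_L − [η]_L = (2) − 2·(-1) − (-2) = 6
  T: [ξ_2]_T − 2·[Δp]_T − [η]_T = (2) − 2·(-2) − (1) = 5
Net dimensions [M⁻³ L⁶ T⁵] ≠ [1] — not dimensionless.

no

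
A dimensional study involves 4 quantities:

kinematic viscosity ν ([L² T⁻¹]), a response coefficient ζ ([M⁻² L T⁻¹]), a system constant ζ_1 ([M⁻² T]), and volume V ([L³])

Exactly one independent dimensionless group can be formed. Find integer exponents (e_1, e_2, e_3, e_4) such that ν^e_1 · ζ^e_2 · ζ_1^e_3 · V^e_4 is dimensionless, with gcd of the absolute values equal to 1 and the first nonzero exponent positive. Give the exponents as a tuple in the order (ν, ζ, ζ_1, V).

M: e_1·(0) + e_2·(-2) + e_3·(-2) + e_4·(0) = 0
L: e_1·(2) + e_2·(1) + e_3·(0) + e_4·(3) = 0
T: e_1·(-1) + e_2·(-1) + e_3·(1) + e_4·(0) = 0
Solving this homogeneous linear system for the smallest-integer solution (first nonzero entry positive) gives (2, -1, 1, -1).

(2, -1, 1, -1)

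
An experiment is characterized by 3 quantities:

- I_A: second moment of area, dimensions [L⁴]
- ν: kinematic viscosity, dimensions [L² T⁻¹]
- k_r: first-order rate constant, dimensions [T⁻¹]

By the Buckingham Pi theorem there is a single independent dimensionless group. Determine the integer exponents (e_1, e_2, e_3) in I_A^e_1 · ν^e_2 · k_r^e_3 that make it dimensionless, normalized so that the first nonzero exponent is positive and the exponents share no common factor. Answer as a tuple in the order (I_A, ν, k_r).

L: e_1·(4) + e_2·(2) + e_3·(0) = 0
T: e_1·(0) + e_2·(-1) + e_3·(-1) = 0
Solving this homogeneous linear system for the smallest-integer solution (first nonzero entry positive) gives (1, -2, 2).

(1, -2, 2)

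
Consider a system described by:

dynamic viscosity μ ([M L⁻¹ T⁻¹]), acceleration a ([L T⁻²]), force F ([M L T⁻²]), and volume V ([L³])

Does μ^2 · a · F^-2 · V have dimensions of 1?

yes

Sum the exponent of each base dimension across the product:
  M: 2·[μ]_M + [a]_M − 2·[F]_M + [V]_M = 2·(1) + (0) − 2·(1) + (0) = 0
  L: 2·[μ]_L + [a]_L − 2·[F]_L + [V]_L = 2·(-1) + (1) − 2·(1) + (3) = 0
  T: 2·[μ]_T + [a]_T − 2·[F]_T + [V]_T = 2·(-1) + (-2) − 2·(-2) + (0) = 0
  Θ: 2·[μ]_Θ + [a]_Θ − 2·[F]_Θ + [V]_Θ = 2·(0) + (0) − 2·(0) + (0) = 0
All base exponents vanish — dimensionless.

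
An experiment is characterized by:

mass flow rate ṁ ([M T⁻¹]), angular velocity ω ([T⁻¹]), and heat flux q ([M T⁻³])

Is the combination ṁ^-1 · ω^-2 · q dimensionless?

Sum the exponent of each base dimension across the product:
  M: −[ṁ]_M − 2·[ω]_M + [q]_M = −(1) − 2·(0) + (1) = 0
  L: −[ṁ]_L − 2·[ω]_L + [q]_L = −(0) − 2·(0) + (0) = 0
  T: −[ṁ]_T − 2·[ω]_T + [q]_T = −(-1) − 2·(-1) + (-3) = 0
  I: −[ṁ]_I − 2·[ω]_I + [q]_I = −(0) − 2·(0) + (0) = 0
All base exponents vanish — dimensionless.

yes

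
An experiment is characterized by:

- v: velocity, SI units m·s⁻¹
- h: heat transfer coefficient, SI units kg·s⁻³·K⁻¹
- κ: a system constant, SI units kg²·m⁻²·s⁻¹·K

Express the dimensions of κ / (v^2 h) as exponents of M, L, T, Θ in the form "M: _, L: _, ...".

M: 1, L: -4, T: 4, Θ: 2

Collect each base-dimension exponent across the product:
  M: −2·(0) − (1) + (2) = 1
  L: −2·(1) − (0) + (-2) = -4
  T: −2·(-1) − (-3) + (-1) = 4
  Θ: −2·(0) − (-1) + (1) = 2
So the dimensions are [M L⁻⁴ T⁴ Θ²].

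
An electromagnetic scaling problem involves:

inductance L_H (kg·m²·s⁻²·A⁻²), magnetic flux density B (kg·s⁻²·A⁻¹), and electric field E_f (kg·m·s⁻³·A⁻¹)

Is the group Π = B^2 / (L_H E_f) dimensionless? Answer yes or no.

no

Sum the exponent of each base dimension across the product:
  M: −[L_H]_M + 2·[B]_M − [E_f]_M = −(1) + 2·(1) − (1) = 0
  L: −[L_H]_L + 2·[B]_L − [E_f]_L = −(2) + 2·(0) − (1) = -3
  T: −[L_H]_T + 2·[B]_T − [E_f]_T = −(-2) + 2·(-2) − (-3) = 1
  I: −[L_H]_I + 2·[B]_I − [E_f]_I = −(-2) + 2·(-1) − (-1) = 1
Net dimensions [L⁻³ T I] ≠ [1] — not dimensionless.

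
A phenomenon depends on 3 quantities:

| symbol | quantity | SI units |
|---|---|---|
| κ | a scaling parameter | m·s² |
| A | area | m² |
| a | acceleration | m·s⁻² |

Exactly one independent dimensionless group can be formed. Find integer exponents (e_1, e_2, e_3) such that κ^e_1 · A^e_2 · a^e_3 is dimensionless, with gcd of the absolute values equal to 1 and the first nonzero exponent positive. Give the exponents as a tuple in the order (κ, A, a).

(1, -1, 1)

L: e_1·(1) + e_2·(2) + e_3·(1) = 0
T: e_1·(2) + e_2·(0) + e_3·(-2) = 0
Solving this homogeneous linear system for the smallest-integer solution (first nonzero entry positive) gives (1, -1, 1).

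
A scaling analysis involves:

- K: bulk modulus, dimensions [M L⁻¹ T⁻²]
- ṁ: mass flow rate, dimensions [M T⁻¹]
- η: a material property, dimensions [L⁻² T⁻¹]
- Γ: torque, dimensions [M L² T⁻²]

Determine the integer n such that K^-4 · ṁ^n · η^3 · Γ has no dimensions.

Balance the M exponent: (1)·n from ṁ, plus −4·(1) + 3·(0) + (1) = -3 from the rest, must sum to zero.
n − 3 = 0, so n = 3.

3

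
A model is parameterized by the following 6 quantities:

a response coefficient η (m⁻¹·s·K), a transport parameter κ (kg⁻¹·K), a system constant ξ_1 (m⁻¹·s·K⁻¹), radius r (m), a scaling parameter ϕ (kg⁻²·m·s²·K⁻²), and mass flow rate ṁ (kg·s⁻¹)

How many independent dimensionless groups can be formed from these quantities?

There are 6 variables and 4 base dimensions (M, L, T, Θ).
The dimension matrix has rank 4.
Independent dimensionless groups: 6 − 4 = 2.

2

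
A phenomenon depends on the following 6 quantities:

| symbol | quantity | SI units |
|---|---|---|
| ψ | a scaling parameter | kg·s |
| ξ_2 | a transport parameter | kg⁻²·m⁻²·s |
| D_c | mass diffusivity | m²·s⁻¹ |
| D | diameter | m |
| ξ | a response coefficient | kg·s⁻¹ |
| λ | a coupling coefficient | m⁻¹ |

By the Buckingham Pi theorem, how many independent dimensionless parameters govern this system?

3

There are 6 variables and 3 base dimensions (M, L, T).
The dimension matrix has rank 3.
Independent dimensionless groups: 6 − 3 = 3.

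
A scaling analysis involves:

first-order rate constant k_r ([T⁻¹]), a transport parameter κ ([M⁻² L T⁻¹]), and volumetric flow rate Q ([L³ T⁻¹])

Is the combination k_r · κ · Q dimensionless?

Sum the exponent of each base dimension across the product:
  M: [k_r]_M + [κ]_M + [Q]_M = (0) + (-2) + (0) = -2
  L: [k_r]_L + [κ]_L + [Q]_L = (0) + (1) + (3) = 4
  T: [k_r]_T + [κ]_T + [Q]_T = (-1) + (-1) + (-1) = -3
Net dimensions [M⁻² L⁴ T⁻³] ≠ [1] — not dimensionless.

no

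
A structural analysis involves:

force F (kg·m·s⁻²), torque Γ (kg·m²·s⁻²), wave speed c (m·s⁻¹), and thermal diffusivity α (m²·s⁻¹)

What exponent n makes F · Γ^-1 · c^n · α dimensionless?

Balance the L exponent: (1)·n from c, plus (1) − (2) + (2) = 1 from the rest, must sum to zero.
n + 1 = 0, so n = -1.

-1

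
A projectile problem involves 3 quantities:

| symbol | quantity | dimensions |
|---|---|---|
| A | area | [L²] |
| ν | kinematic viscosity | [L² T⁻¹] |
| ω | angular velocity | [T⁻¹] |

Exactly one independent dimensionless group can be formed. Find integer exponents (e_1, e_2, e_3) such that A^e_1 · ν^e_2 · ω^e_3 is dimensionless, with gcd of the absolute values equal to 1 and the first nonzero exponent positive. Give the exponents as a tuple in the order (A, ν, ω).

L: e_1·(2) + e_2·(2) + e_3·(0) = 0
T: e_1·(0) + e_2·(-1) + e_3·(-1) = 0
Solving this homogeneous linear system for the smallest-integer solution (first nonzero entry positive) gives (1, -1, 1).

(1, -1, 1)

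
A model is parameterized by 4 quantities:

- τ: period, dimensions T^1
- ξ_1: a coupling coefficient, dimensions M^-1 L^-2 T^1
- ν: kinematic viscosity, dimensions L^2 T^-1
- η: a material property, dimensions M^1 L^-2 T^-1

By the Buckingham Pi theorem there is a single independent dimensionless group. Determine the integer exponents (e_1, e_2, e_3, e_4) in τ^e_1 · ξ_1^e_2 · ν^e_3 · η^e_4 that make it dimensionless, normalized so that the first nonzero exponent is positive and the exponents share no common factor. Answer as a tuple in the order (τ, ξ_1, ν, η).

M: e_1·(0) + e_2·(-1) + e_3·(0) + e_4·(1) = 0
L: e_1·(0) + e_2·(-2) + e_3·(2) + e_4·(-2) = 0
T: e_1·(1) + e_2·(1) + e_3·(-1) + e_4·(-1) = 0
Solving this homogeneous linear system for the smallest-integer solution (first nonzero entry positive) gives (2, 1, 2, 1).

(2, 1, 2, 1)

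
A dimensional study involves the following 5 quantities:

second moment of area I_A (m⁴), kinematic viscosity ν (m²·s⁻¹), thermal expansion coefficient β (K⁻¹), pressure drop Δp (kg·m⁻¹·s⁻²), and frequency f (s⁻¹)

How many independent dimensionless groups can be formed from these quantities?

There are 5 variables and 4 base dimensions (M, L, T, Θ).
The dimension matrix has rank 4.
Independent dimensionless groups: 5 − 4 = 1.

1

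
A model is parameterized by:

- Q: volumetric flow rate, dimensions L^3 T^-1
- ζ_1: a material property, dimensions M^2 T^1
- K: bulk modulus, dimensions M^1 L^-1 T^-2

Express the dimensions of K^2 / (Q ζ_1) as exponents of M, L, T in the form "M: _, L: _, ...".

Collect each base-dimension exponent across the product:
  M: −(0) − (2) + 2·(1) = 0
  L: −(3) − (0) + 2·(-1) = -5
  T: −(-1) − (1) + 2·(-2) = -4
So the dimensions are [L⁻⁵ T⁻⁴].

M: 0, L: -5, T: -4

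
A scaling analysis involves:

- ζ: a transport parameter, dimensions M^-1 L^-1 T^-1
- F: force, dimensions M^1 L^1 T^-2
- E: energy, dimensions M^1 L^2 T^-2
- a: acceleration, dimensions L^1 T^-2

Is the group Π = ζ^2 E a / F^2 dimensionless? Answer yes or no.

Sum the exponent of each base dimension across the product:
  M: 2·[ζ]_M − 2·[F]_M + [E]_M + [a]_M = 2·(-1) − 2·(1) + (1) + (0) = -3
  L: 2·[ζ]_L − 2·[F]_L + [E]_L + [a]_L = 2·(-1) − 2·(1) + (2) + (1) = -1
  T: 2·[ζ]_T − 2·[F]_T + [E]_T + [a]_T = 2·(-1) − 2·(-2) + (-2) + (-2) = -2
Net dimensions [M⁻³ L⁻¹ T⁻²] ≠ [1] — not dimensionless.

no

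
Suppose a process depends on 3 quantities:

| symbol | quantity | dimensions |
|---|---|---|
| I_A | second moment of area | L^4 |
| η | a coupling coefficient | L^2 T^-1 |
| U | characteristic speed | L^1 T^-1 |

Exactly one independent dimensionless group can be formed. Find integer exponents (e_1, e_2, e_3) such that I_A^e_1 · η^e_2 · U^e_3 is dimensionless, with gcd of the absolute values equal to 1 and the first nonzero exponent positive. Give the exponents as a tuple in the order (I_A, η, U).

L: e_1·(4) + e_2·(2) + e_3·(1) = 0
T: e_1·(0) + e_2·(-1) + e_3·(-1) = 0
Solving this homogeneous linear system for the smallest-integer solution (first nonzero entry positive) gives (1, -4, 4).

(1, -4, 4)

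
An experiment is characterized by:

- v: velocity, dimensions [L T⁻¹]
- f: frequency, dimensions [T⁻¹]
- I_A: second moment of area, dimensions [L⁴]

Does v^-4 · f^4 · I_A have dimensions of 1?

Sum the exponent of each base dimension across the product:
  M: −4·[v]_M + 4·[f]_M + [I_A]_M = −4·(0) + 4·(0) + (0) = 0
  L: −4·[v]_L + 4·[f]_L + [I_A]_L = −4·(1) + 4·(0) + (4) = 0
  T: −4·[v]_T + 4·[f]_T + [I_A]_T = −4·(-1) + 4·(-1) + (0) = 0
All base exponents vanish — dimensionless.

yes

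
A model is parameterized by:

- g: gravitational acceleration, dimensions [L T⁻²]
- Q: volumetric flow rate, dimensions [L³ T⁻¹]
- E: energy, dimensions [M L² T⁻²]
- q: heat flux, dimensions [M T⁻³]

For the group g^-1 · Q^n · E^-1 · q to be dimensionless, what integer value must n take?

1

Balance the L exponent: (3)·n from Q, plus −(1) − (2) + (0) = -3 from the rest, must sum to zero.
3n − 3 = 0, so n = 1.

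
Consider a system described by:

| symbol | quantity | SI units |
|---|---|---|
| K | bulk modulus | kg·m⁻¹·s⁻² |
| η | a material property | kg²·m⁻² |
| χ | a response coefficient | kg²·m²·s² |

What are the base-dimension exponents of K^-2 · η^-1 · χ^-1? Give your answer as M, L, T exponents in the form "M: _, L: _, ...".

M: -6, L: 2, T: 2

Collect each base-dimension exponent across the product:
  M: −2·(1) − (2) − (2) = -6
  L: −2·(-1) − (-2) − (2) = 2
  T: −2·(-2) − (0) − (2) = 2
So the dimensions are [M⁻⁶ L² T²].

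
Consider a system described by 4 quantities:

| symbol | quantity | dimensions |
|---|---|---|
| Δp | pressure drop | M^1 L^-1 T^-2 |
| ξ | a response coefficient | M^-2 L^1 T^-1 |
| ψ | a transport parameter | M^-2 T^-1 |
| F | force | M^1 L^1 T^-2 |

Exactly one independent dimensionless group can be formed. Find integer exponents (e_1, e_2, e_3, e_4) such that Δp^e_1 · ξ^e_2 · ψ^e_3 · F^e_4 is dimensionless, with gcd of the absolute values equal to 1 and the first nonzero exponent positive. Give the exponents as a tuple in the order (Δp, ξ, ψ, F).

(1, 2, -2, -1)

M: e_1·(1) + e_2·(-2) + e_3·(-2) + e_4·(1) = 0
L: e_1·(-1) + e_2·(1) + e_3·(0) + e_4·(1) = 0
T: e_1·(-2) + e_2·(-1) + e_3·(-1) + e_4·(-2) = 0
Solving this homogeneous linear system for the smallest-integer solution (first nonzero entry positive) gives (1, 2, -2, -1).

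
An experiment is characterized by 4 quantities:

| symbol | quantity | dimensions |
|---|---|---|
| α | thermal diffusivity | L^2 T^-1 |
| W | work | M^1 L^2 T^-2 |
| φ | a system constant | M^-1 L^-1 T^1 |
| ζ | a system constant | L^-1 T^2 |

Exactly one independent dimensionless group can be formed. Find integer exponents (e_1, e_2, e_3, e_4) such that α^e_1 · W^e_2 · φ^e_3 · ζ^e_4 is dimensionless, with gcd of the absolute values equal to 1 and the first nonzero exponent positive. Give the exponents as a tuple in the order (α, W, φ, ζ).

M: e_1·(0) + e_2·(1) + e_3·(-1) + e_4·(0) = 0
L: e_1·(2) + e_2·(2) + e_3·(-1) + e_4·(-1) = 0
T: e_1·(-1) + e_2·(-2) + e_3·(1) + e_4·(2) = 0
Solving this homogeneous linear system for the smallest-integer solution (first nonzero entry positive) gives (1, -3, -3, -1).

(1, -3, -3, -1)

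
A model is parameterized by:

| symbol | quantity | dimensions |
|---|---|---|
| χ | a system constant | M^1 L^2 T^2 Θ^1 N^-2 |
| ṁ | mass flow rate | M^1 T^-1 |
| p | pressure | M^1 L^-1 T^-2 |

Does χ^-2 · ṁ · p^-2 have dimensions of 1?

Sum the exponent of each base dimension across the product:
  M: −2·[χ]_M + [ṁ]_M − 2·[p]_M = −2·(1) + (1) − 2·(1) = -3
  L: −2·[χ]_L + [ṁ]_L − 2·[p]_L = −2·(2) + (0) − 2·(-1) = -2
  T: −2·[χ]_T + [ṁ]_T − 2·[p]_T = −2·(2) + (-1) − 2·(-2) = -1
  Θ: −2·[χ]_Θ + [ṁ]_Θ − 2·[p]_Θ = −2·(1) + (0) − 2·(0) = -2
  N: −2·[χ]_N + [ṁ]_N − 2·[p]_N = −2·(-2) + (0) − 2·(0) = 4
Net dimensions [M⁻³ L⁻² T⁻¹ Θ⁻² N⁴] ≠ [1] — not dimensionless.

no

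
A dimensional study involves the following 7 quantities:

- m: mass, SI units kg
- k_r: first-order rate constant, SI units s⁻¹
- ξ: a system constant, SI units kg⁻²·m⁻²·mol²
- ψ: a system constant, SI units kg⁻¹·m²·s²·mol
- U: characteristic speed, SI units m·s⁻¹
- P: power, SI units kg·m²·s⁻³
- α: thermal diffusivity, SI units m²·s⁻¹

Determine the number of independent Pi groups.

3

There are 7 variables and 4 base dimensions (M, L, T, N).
The dimension matrix has rank 4.
Independent dimensionless groups: 7 − 4 = 3.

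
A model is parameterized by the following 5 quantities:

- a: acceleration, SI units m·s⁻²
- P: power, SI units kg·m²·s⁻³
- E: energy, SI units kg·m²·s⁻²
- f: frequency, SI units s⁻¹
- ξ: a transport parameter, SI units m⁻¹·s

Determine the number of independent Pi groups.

2

There are 5 variables and 3 base dimensions (M, L, T).
The dimension matrix has rank 3.
Independent dimensionless groups: 5 − 3 = 2.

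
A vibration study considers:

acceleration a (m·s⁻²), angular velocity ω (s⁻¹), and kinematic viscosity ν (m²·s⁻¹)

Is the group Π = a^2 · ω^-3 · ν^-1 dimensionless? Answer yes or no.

Sum the exponent of each base dimension across the product:
  L: 2·[a]_L − 3·[ω]_L − [ν]_L = 2·(1) − 3·(0) − (2) = 0
  T: 2·[a]_T − 3·[ω]_T − [ν]_T = 2·(-2) − 3·(-1) − (-1) = 0
All base exponents vanish — dimensionless.

yes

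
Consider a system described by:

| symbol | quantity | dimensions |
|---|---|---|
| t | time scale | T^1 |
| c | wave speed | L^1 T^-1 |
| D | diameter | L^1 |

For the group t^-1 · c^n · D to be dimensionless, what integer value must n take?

-1

Balance the L exponent: (1)·n from c, plus −(0) + (1) = 1 from the rest, must sum to zero.
n + 1 = 0, so n = -1.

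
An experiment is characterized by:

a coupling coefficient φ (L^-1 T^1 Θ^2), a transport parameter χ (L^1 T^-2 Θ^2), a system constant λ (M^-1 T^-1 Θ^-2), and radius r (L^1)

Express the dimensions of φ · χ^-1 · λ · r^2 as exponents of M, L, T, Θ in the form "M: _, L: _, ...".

M: -1, L: 0, T: 2, Θ: -2

Collect each base-dimension exponent across the product:
  M: (0) − (0) + (-1) + 2·(0) = -1
  L: (-1) − (1) + (0) + 2·(1) = 0
  T: (1) − (-2) + (-1) + 2·(0) = 2
  Θ: (2) − (2) + (-2) + 2·(0) = -2
So the dimensions are [M⁻¹ T² Θ⁻²].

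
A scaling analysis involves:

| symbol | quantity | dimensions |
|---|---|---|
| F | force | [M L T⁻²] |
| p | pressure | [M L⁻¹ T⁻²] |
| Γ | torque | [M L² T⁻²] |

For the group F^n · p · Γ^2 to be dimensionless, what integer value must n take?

Balance the M exponent: (1)·n from F, plus (1) + 2·(1) = 3 from the rest, must sum to zero.
n + 3 = 0, so n = -3.

-3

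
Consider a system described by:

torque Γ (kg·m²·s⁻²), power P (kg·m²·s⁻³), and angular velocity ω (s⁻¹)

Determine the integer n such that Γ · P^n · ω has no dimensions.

Balance the M exponent: (1)·n from P, plus (1) + (0) = 1 from the rest, must sum to zero.
n + 1 = 0, so n = -1.

-1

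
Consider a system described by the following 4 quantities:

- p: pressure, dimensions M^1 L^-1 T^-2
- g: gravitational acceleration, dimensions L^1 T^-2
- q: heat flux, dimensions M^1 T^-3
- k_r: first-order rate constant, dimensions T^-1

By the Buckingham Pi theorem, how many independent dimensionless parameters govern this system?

1

There are 4 variables and 3 base dimensions (M, L, T).
The dimension matrix has rank 3.
Independent dimensionless groups: 4 − 3 = 1.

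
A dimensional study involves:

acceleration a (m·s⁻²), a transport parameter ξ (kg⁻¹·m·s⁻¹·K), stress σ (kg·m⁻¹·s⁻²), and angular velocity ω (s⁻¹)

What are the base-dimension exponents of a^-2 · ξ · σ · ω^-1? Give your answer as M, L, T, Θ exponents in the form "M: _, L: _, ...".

Collect each base-dimension exponent across the product:
  M: −2·(0) + (-1) + (1) − (0) = 0
  L: −2·(1) + (1) + (-1) − (0) = -2
  T: −2·(-2) + (-1) + (-2) − (-1) = 2
  Θ: −2·(0) + (1) + (0) − (0) = 1
So the dimensions are [L⁻² T² Θ].

M: 0, L: -2, T: 2, Θ: 1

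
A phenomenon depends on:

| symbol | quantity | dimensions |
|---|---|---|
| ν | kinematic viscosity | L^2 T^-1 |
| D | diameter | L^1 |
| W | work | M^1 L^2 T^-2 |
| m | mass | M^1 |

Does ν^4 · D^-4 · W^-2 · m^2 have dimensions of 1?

Sum the exponent of each base dimension across the product:
  M: 4·[ν]_M − 4·[D]_M − 2·[W]_M + 2·[m]_M = 4·(0) − 4·(0) − 2·(1) + 2·(1) = 0
  L: 4·[ν]_L − 4·[D]_L − 2·[W]_L + 2·[m]_L = 4·(2) − 4·(1) − 2·(2) + 2·(0) = 0
  T: 4·[ν]_T − 4·[D]_T − 2·[W]_T + 2·[m]_T = 4·(-1) − 4·(0) − 2·(-2) + 2·(0) = 0
All base exponents vanish — dimensionless.

yes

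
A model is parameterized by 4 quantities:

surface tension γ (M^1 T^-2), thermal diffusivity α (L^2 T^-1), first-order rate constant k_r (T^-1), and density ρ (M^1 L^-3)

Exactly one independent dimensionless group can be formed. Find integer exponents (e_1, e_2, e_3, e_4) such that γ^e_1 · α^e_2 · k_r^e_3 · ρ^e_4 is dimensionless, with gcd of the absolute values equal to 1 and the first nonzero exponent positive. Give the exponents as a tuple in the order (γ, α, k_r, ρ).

(2, -3, -1, -2)

M: e_1·(1) + e_2·(0) + e_3·(0) + e_4·(1) = 0
L: e_1·(0) + e_2·(2) + e_3·(0) + e_4·(-3) = 0
T: e_1·(-2) + e_2·(-1) + e_3·(-1) + e_4·(0) = 0
Solving this homogeneous linear system for the smallest-integer solution (first nonzero entry positive) gives (2, -3, -1, -2).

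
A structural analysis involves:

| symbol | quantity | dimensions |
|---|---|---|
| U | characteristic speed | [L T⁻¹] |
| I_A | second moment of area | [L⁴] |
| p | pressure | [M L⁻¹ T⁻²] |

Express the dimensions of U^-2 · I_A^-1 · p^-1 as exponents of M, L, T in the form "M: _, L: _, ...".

Collect each base-dimension exponent across the product:
  M: −2·(0) − (0) − (1) = -1
  L: −2·(1) − (4) − (-1) = -5
  T: −2·(-1) − (0) − (-2) = 4
So the dimensions are [M⁻¹ L⁻⁵ T⁴].

M: -1, L: -5, T: 4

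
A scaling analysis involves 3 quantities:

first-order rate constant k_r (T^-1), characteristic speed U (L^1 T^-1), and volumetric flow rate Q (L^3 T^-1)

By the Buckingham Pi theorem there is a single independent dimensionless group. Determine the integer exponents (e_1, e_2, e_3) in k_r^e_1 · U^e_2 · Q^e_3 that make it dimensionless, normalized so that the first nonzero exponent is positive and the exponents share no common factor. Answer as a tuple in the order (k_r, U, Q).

(2, -3, 1)

L: e_1·(0) + e_2·(1) + e_3·(3) = 0
T: e_1·(-1) + e_2·(-1) + e_3·(-1) = 0
Solving this homogeneous linear system for the smallest-integer solution (first nonzero entry positive) gives (2, -3, 1).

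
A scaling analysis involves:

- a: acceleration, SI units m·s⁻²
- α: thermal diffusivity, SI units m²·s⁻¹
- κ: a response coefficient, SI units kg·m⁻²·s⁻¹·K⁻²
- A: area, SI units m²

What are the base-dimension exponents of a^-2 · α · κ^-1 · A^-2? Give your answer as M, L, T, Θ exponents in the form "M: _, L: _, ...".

M: -1, L: -2, T: 4, Θ: 2

Collect each base-dimension exponent across the product:
  M: −2·(0) + (0) − (1) − 2·(0) = -1
  L: −2·(1) + (2) − (-2) − 2·(2) = -2
  T: −2·(-2) + (-1) − (-1) − 2·(0) = 4
  Θ: −2·(0) + (0) − (-2) − 2·(0) = 2
So the dimensions are [M⁻¹ L⁻² T⁴ Θ²].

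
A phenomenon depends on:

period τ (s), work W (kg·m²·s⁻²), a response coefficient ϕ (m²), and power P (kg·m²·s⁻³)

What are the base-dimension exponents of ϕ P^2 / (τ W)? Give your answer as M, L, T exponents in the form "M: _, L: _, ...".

M: 1, L: 4, T: -5

Collect each base-dimension exponent across the product:
  M: −(0) − (1) + (0) + 2·(1) = 1
  L: −(0) − (2) + (2) + 2·(2) = 4
  T: −(1) − (-2) + (0) + 2·(-3) = -5
So the dimensions are [M L⁴ T⁻⁵].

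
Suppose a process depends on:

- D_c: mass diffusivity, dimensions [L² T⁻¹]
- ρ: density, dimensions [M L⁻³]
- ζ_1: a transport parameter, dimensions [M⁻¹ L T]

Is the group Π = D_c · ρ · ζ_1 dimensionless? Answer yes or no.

Sum the exponent of each base dimension across the product:
  M: [D_c]_M + [ρ]_M + [ζ_1]_M = (0) + (1) + (-1) = 0
  L: [D_c]_L + [ρ]_L + [ζ_1]_L = (2) + (-3) + (1) = 0
  T: [D_c]_T + [ρ]_T + [ζ_1]_T = (-1) + (0) + (1) = 0
All base exponents vanish — dimensionless.

yes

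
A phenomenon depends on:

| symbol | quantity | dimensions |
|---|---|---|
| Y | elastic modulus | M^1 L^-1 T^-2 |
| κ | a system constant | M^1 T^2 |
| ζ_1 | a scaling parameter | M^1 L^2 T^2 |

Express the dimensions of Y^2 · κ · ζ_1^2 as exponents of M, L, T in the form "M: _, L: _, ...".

M: 5, L: 2, T: 2

Collect each base-dimension exponent across the product:
  M: 2·(1) + (1) + 2·(1) = 5
  L: 2·(-1) + (0) + 2·(2) = 2
  T: 2·(-2) + (2) + 2·(2) = 2
So the dimensions are [M⁵ L² T²].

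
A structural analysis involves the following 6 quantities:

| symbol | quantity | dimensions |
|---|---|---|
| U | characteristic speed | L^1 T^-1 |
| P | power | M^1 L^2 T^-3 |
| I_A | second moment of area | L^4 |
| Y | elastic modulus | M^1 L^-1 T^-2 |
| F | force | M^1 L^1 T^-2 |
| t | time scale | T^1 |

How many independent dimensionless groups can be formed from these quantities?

There are 6 variables and 3 base dimensions (M, L, T).
The dimension matrix has rank 3.
Independent dimensionless groups: 6 − 3 = 3.

3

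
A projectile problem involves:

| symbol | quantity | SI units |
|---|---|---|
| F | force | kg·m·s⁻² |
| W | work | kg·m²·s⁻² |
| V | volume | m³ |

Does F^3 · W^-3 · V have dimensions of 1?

Sum the exponent of each base dimension across the product:
  M: 3·[F]_M − 3·[W]_M + [V]_M = 3·(1) − 3·(1) + (0) = 0
  L: 3·[F]_L − 3·[W]_L + [V]_L = 3·(1) − 3·(2) + (3) = 0
  T: 3·[F]_T − 3·[W]_T + [V]_T = 3·(-2) − 3·(-2) + (0) = 0
All base exponents vanish — dimensionless.

yes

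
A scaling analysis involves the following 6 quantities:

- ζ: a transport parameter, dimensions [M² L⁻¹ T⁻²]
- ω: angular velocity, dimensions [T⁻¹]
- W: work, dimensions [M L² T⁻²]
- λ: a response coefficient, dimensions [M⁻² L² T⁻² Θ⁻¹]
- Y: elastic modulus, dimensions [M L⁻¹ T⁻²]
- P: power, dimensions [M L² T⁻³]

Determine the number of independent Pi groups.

There are 6 variables and 4 base dimensions (M, L, T, Θ).
The dimension matrix has rank 4.
Independent dimensionless groups: 6 − 4 = 2.

2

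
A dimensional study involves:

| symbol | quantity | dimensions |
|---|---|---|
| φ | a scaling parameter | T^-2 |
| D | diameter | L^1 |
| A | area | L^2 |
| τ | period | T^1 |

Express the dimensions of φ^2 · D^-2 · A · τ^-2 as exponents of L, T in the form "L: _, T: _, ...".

Collect each base-dimension exponent across the product:
  L: 2·(0) − 2·(1) + (2) − 2·(0) = 0
  T: 2·(-2) − 2·(0) + (0) − 2·(1) = -6
So the dimensions are [T⁻⁶].

L: 0, T: -6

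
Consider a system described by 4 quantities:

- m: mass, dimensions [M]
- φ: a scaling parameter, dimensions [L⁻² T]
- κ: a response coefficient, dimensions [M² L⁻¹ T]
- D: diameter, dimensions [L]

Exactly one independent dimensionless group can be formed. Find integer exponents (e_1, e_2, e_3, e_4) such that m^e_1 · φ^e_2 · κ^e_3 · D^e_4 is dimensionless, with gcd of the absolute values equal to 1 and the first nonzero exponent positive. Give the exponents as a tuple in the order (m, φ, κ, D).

M: e_1·(1) + e_2·(0) + e_3·(2) + e_4·(0) = 0
L: e_1·(0) + e_2·(-2) + e_3·(-1) + e_4·(1) = 0
T: e_1·(0) + e_2·(1) + e_3·(1) + e_4·(0) = 0
Solving this homogeneous linear system for the smallest-integer solution (first nonzero entry positive) gives (2, 1, -1, 1).

(2, 1, -1, 1)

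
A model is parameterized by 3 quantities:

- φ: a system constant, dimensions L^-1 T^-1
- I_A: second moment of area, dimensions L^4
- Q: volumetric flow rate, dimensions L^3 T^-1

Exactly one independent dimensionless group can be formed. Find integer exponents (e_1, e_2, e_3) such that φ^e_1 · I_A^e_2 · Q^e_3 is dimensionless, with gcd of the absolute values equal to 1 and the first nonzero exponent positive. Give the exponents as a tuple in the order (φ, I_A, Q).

L: e_1·(-1) + e_2·(4) + e_3·(3) = 0
T: e_1·(-1) + e_2·(0) + e_3·(-1) = 0
Solving this homogeneous linear system for the smallest-integer solution (first nonzero entry positive) gives (1, 1, -1).

(1, 1, -1)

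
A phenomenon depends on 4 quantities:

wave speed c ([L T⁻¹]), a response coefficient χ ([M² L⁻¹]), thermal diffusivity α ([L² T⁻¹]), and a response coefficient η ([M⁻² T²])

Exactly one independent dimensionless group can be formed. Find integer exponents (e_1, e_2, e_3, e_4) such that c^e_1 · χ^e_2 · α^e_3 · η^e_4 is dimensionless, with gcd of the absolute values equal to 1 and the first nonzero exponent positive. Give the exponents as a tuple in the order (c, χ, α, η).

(3, 1, -1, 1)

M: e_1·(0) + e_2·(2) + e_3·(0) + e_4·(-2) = 0
L: e_1·(1) + e_2·(-1) + e_3·(2) + e_4·(0) = 0
T: e_1·(-1) + e_2·(0) + e_3·(-1) + e_4·(2) = 0
Solving this homogeneous linear system for the smallest-integer solution (first nonzero entry positive) gives (3, 1, -1, 1).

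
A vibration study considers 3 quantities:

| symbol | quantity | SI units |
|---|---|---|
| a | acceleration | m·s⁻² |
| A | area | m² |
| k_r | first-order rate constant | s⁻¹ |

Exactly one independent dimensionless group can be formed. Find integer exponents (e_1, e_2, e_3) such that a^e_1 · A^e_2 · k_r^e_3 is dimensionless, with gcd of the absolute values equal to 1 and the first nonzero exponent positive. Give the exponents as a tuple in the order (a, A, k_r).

L: e_1·(1) + e_2·(2) + e_3·(0) = 0
T: e_1·(-2) + e_2·(0) + e_3·(-1) = 0
Solving this homogeneous linear system for the smallest-integer solution (first nonzero entry positive) gives (2, -1, -4).

(2, -1, -4)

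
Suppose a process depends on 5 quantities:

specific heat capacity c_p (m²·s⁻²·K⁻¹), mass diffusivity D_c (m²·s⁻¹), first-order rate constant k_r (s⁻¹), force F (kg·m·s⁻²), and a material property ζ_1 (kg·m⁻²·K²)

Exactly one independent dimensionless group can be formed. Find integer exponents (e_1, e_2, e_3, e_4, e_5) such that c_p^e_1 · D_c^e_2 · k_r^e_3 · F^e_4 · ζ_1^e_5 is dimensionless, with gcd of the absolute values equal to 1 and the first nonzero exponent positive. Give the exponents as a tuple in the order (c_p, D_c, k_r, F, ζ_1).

M: e_1·(0) + e_2·(0) + e_3·(0) + e_4·(1) + e_5·(1) = 0
L: e_1·(2) + e_2·(2) + e_3·(0) + e_4·(1) + e_5·(-2) = 0
T: e_1·(-2) + e_2·(-1) + e_3·(-1) + e_4·(-2) + e_5·(0) = 0
Θ: e_1·(-1) + e_2·(0) + e_3·(0) + e_4·(0) + e_5·(2) = 0
Solving this homogeneous linear system for the smallest-integer solution (first nonzero entry positive) gives (4, -1, -3, -2, 2).

(4, -1, -3, -2, 2)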